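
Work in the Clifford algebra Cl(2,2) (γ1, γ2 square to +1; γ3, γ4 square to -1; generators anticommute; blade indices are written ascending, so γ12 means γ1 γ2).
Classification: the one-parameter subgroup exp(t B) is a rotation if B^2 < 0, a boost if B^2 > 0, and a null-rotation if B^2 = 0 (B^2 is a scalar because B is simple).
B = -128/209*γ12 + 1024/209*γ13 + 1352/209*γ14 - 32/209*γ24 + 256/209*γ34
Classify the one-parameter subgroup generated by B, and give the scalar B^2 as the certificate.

B^2 term by term: the squares give (-128/209)^2*(γ12)^2 + (1024/209)^2*(γ13)^2 + (1352/209)^2*(γ14)^2 + (-32/209)^2*(γ24)^2 + (256/209)^2*(γ34)^2 = 16384/43681*(-1) + 1048576/43681*(+1) + 1827904/43681*(+1) + 1024/43681*(+1) + 65536/43681*(-1) = 64 (each basis 2-blade squares to minus the product of its generators' squares); cross terms between blades sharing an index anticommute and cancel; the commuting (index-disjoint) pairs give grade-4 terms 2*c*c'*(blade product), which cancel blade by blade — γ1234: -65536/43681 + 65536/43681 = 0 — confirming B is simple. So B^2 = 64.
Answer: boost, certificate B^2 = 64. Why this suffices: the scalar 64 survives any versor conjugation, so its sign alone determines the class however B is presented.


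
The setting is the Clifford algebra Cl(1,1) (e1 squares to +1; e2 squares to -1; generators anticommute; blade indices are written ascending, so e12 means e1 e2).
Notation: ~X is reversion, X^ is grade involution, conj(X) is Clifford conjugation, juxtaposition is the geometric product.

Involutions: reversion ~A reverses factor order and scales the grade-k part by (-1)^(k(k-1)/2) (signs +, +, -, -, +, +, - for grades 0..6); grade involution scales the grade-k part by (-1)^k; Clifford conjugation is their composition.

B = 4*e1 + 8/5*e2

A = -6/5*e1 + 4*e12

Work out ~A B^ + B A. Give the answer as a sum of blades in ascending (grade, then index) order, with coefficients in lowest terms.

first term: 24/5 - 32/5*e1 - 16*e2 + 48/25*e12
second term: -24/5 + 32/5*e1 + 16*e2 + 48/25*e12
Answer: 96/25*e12


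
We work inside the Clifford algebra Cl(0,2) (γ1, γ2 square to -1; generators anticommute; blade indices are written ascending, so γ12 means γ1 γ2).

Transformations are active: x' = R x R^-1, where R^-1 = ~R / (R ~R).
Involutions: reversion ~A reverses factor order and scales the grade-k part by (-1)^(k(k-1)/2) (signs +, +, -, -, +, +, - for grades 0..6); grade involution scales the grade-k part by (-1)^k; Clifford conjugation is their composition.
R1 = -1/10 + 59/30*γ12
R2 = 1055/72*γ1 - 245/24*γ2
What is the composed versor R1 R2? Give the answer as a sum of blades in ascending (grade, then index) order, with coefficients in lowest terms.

Distribute over the terms of R1 (each basis-blade product reordered to ascending indices, repeated generators contracted through their squares):
(-1/10) R2 = -211/144*γ1 + 49/48*γ2
(59/30*γ12) R2 = 2891/144*γ1 + 12449/432*γ2
Summing the partial products and collecting blades:
Answer: 335/18*γ1 + 6445/216*γ2


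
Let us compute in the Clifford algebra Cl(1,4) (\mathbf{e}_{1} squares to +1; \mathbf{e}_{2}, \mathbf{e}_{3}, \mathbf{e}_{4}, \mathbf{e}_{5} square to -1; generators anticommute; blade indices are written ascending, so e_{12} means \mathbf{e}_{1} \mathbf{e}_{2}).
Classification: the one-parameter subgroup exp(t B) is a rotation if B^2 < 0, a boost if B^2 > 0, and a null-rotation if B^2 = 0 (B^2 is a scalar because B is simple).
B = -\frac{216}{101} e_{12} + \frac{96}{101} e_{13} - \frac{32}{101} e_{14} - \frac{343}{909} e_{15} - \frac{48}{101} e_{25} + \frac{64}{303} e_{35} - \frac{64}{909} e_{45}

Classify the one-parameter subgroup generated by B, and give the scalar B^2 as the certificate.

B^2 term by term: the squares give (-\frac{216}{101})^2*(e_{12})^2 + (\frac{96}{101})^2*(e_{13})^2 + (-\frac{32}{101})^2*(e_{14})^2 + (-\frac{343}{909})^2*(e_{15})^2 + (-\frac{48}{101})^2*(e_{25})^2 + (\frac{64}{303})^2*(e_{35})^2 + (-\frac{64}{909})^2*(e_{45})^2 = \frac{46656}{10201}*(+1) + \frac{9216}{10201}*(+1) + \frac{1024}{10201}*(+1) + \frac{117649}{826281}*(+1) + \frac{2304}{10201}*(-1) + \frac{4096}{91809}*(-1) + \frac{4096}{826281}*(-1) = \frac{49}{9} (each basis 2-blade squares to minus the product of its generators' squares); cross terms between blades sharing an index anticommute and cancel; the commuting (index-disjoint) pairs give grade-4 terms 2*c*c'*(blade product), which cancel blade by blade — e_{1235}: -\frac{9216}{10201} + \frac{9216}{10201} = 0; e_{1245}: \frac{3072}{10201} - \frac{3072}{10201} = 0; e_{1345}: -\frac{4096}{30603} + \frac{4096}{30603} = 0 — confirming B is simple. So B^2 = \frac{49}{9}.
Answer: boost, certificate B^2 = \frac{49}{9}. Key observation: B^2 = \frac{49}{9} is a conjugation invariant, so its sign decides the class regardless of the surface form of B.


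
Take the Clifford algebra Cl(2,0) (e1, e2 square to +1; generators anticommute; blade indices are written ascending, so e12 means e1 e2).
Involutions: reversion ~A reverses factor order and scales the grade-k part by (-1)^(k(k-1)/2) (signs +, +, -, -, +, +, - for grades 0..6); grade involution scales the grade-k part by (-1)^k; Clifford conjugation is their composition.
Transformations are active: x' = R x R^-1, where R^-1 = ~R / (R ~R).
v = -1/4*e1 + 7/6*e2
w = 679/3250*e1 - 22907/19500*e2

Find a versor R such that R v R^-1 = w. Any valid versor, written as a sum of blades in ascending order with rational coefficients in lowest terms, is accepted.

Construction: equal norms (both 205/144) license R = v + w = -267/6500*e1 - 157/19500*e2 — nothing changes along that direction, while (v - w)/2 changes sign, so v maps onto w.
Answer: -267/6500*e1 - 157/19500*e2


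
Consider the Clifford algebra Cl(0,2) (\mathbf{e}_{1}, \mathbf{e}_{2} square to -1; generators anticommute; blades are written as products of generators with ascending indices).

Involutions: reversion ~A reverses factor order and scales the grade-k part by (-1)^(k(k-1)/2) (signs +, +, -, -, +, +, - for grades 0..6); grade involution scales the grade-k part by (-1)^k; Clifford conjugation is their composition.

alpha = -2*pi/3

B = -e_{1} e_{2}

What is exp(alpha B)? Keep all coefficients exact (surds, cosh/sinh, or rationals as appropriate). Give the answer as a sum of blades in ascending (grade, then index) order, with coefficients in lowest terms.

B^2 = (-1)^2*(e_{1} e_{2})^2 = 1*(-1) = -1 (a basis 2-blade squares to minus the product of its generators' squares).
B^2 = -1 — B^2 < 0, so the exponential closes trigonometrically: l = 1, alpha*l = - \frac{2 \pi}{3}, so exp(alpha B) = cos(- \frac{2 \pi}{3}) + (sin(- \frac{2 \pi}{3})/1)*B = - \frac{1}{2} + (- \frac{\sqrt{3}}{2})*B.
Answer: - \frac{1}{2} + \frac{\sqrt{3}}{2} e_{1} e_{2}


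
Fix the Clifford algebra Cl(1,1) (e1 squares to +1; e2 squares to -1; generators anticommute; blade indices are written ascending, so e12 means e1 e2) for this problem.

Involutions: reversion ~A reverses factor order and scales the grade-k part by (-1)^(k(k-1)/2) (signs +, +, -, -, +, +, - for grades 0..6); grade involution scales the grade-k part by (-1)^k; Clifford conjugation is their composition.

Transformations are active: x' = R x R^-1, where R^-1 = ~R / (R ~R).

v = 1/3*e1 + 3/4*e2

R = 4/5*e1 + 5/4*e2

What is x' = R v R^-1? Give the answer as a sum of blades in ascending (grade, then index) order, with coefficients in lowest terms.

~R = 4/5*e1 + 5/4*e2, and R ~R = -369/400, so R^-1 = ~R / (-369/400).
R v = -161/240 + 11/60*e12
Answer: 919/1107*e1 + 4729/4428*e2


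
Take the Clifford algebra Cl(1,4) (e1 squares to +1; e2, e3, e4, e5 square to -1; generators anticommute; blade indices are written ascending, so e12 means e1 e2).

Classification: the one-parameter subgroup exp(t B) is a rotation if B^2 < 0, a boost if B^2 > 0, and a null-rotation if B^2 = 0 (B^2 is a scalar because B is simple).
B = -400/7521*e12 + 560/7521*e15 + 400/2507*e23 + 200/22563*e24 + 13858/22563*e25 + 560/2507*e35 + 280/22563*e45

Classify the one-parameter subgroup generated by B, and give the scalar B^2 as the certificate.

B^2 term by term: the squares give (-400/7521)^2*(e12)^2 + (560/7521)^2*(e15)^2 + (400/2507)^2*(e23)^2 + (200/22563)^2*(e24)^2 + (13858/22563)^2*(e25)^2 + (560/2507)^2*(e35)^2 + (280/22563)^2*(e45)^2 = 160000/56565441*(+1) + 313600/56565441*(+1) + 160000/6285049*(-1) + 40000/509088969*(-1) + 192044164/509088969*(-1) + 313600/6285049*(-1) + 78400/509088969*(-1) = -4/9 (each basis 2-blade squares to minus the product of its generators' squares); cross terms between blades sharing an index anticommute and cancel; the commuting (index-disjoint) pairs give grade-4 terms 2*c*c'*(blade product), which cancel blade by blade — e1235: -448000/18855147 + 448000/18855147 = 0; e1245: -224000/169696323 + 224000/169696323 = 0; e2345: 224000/56565441 - 224000/56565441 = 0 — confirming B is simple. So B^2 = -4/9.
Answer: rotation, certificate B^2 = -4/9. Because -4/9 is invariant under every versor sandwich, the classification follows from its sign alone.


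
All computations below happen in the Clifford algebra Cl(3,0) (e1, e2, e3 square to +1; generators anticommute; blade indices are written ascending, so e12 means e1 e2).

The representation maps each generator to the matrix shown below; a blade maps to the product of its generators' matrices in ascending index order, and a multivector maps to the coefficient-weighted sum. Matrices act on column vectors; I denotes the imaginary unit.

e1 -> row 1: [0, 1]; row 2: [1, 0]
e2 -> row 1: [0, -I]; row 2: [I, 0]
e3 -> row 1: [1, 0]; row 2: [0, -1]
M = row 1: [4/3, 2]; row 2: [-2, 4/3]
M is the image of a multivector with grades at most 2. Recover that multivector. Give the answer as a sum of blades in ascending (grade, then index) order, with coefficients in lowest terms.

Method: 1, rho(e1), rho(e2), rho(e3) form a trace-orthogonal basis of the 2x2 complex matrices (tr(X Y) = 2 if X = Y, else 0), so M = m0*1 + m1*rho(e1) + m2*rho(e2) + m3*rho(e3) with m0 = tr(M)/2 = 4/3, m1 = tr(M rho(e1))/2 = 0, m2 = tr(M rho(e2))/2 = 2*I, m3 = tr(M rho(e3))/2 = 0.
Multiplying table entries, the bivector images are rho(e12) = I*rho(e3), rho(e13) = -I*rho(e2), rho(e23) = I*rho(e1); with real blade coefficients the real parts of m0..m3 are the coefficients of 1, e1, e2, e3 and the imaginary parts give the bivectors (e23: Im m1, e13: -Im m2, e12: Im m3).
Answer: 4/3 - 2*e13


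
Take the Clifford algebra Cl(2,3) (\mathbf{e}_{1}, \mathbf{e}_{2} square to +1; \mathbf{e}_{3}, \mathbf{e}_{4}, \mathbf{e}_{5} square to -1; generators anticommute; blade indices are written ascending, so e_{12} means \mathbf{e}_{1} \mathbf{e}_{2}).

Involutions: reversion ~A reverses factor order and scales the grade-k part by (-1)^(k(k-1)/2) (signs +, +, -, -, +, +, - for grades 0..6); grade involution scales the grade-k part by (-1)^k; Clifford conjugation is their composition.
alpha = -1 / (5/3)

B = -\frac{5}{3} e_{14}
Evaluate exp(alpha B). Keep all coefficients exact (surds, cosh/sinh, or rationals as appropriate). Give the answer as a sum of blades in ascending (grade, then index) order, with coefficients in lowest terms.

B^2 = (-\frac{5}{3})^2*(e_{14})^2 = \frac{25}{9}*(+1) = \frac{25}{9} (a basis 2-blade squares to minus the product of its generators' squares).
B^2 = \frac{25}{9} — B^2 > 0, so the exponential closes hyperbolically: l = \frac{5}{3}, alpha*l = -1, so exp(alpha B) = cosh(-1) + (sinh(-1)/(\frac{5}{3}))*B = \cosh{\left(1 \right)} + (- \frac{3 \sinh{\left(1 \right)}}{5})*B.
Answer: \cosh{\left(1 \right)} + \sinh{\left(1 \right)} e_{14}


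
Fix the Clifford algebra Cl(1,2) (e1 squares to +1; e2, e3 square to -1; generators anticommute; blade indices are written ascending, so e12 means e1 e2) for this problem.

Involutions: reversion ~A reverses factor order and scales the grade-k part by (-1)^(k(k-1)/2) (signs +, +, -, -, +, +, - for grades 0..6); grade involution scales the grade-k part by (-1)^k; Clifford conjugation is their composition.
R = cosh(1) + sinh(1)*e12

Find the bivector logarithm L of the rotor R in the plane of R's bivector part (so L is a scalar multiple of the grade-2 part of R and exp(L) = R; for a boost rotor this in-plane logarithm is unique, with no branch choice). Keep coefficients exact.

The scalar part of R is cosh(1), which fixes the rapidity magnitude through cosh (cosh is even, so it cannot fix the sign — the bivector part carries that); dividing the bivector part by sinh of the rapidity gives the plane, and L = rapidity * plane, where the joint sign ambiguity of (rapidity, plane) cancels in the product.
Concretely: cosh(rapidity) = cosh(1) gives rapidity = ±1, and since rapidity/sinh(rapidity) is even the sign is immaterial: L = (rapidity/sinh(rapidity)) * <R>_2 = (1/sinh(1)) * <R>_2.
Answer: e12


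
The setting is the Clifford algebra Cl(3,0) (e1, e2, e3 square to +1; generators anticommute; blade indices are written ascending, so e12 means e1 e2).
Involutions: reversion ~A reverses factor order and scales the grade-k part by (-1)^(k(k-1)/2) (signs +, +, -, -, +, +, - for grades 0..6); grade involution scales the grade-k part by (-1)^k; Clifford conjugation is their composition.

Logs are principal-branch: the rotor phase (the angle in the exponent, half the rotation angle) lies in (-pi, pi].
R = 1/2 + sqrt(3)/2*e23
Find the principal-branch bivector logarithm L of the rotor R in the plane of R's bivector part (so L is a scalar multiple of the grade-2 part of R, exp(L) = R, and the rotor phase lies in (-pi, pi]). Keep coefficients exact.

The scalar part of R is 1/2, so the principal-branch rotor phase is pinned; divide the bivector part by its sine to get the unit plane — L is the phase times that plane.
Concretely: cos(phase) = 1/2 gives phase = ±pi/3, and since phase/sin(phase) is even the sign is immaterial: L = (phase/sin(phase)) * <R>_2 = (2*sqrt(3)*pi/9) * <R>_2.
Answer: pi/3*e23


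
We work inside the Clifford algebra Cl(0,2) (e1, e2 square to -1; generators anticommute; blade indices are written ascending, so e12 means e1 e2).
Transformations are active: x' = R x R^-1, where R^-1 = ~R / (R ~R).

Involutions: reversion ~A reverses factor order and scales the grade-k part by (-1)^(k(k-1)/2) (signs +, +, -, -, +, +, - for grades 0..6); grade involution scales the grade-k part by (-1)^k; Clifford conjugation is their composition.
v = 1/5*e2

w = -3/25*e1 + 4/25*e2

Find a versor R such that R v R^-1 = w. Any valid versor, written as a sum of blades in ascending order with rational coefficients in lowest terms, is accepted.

Why this works: both vectors square to -1/25, so q(v) = q(w) and R = v + w = -3/25*e1 + 9/25*e2 carries v to w — its own direction survives, the complement (v - w)/2 flips.
Answer: -3/25*e1 + 9/25*e2


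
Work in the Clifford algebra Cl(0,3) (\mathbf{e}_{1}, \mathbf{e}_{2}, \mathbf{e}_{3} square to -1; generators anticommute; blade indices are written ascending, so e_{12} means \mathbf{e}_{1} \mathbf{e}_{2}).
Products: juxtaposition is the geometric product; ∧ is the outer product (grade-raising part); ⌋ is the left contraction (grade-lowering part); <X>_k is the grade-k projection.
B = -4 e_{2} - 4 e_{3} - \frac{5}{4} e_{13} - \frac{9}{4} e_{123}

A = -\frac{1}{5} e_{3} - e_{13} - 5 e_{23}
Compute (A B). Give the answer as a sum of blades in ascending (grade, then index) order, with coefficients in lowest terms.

step 1: -\frac{41}{20} - 15 e_{1} - \frac{71}{4} e_{2} + 20 e_{3} - \frac{67}{10} e_{12} - \frac{4}{5} e_{23} - 4 e_{123}
Answer: -\frac{41}{20} - 15 e_{1} - \frac{71}{4} e_{2} + 20 e_{3} - \frac{67}{10} e_{12} - \frac{4}{5} e_{23} - 4 e_{123}


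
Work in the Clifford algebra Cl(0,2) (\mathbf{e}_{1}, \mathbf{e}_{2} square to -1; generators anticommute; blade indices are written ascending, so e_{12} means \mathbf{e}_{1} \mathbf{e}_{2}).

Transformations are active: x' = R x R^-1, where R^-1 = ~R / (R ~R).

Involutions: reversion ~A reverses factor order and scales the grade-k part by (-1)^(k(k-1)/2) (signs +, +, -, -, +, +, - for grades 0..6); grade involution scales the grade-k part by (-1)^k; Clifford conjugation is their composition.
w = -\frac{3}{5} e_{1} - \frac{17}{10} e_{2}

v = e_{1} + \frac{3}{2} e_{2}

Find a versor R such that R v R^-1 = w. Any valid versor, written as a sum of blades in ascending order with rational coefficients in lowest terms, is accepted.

Why this works: both vectors square to -\frac{13}{4}, so q(v) = q(w) and R = v + w = \frac{2}{5} e_{1} - \frac{1}{5} e_{2} carries v to w — its own direction survives, the complement (v - w)/2 flips.
Answer: \frac{2}{5} e_{1} - \frac{1}{5} e_{2}


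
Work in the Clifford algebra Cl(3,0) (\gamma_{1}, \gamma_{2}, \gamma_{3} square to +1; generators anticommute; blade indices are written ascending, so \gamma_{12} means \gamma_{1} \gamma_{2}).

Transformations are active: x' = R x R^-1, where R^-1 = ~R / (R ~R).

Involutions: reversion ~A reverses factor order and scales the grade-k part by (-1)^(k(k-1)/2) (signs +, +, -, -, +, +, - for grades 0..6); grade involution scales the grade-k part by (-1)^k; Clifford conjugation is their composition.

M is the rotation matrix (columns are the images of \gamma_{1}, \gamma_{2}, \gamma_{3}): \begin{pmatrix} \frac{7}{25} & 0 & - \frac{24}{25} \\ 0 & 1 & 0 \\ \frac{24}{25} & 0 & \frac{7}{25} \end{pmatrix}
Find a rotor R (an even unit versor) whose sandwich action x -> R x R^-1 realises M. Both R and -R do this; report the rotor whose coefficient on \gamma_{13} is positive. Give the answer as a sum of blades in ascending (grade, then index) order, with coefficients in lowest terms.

Method: write R = a + b12*\gamma_{12} + b13*\gamma_{13} + b23*\gamma_{23} with a^2 + b12^2 + b13^2 + b23^2 = 1 (so R^-1 = ~R). Expanding the columns R e_j ~R gives tr M = 4a^2 - 1 and, from the antisymmetric part, M21 - M12 = -4a*b12, M13 - M31 = 4a*b13, M32 - M23 = -4a*b23.
Here tr M = \frac{39}{25}, so a^2 = (1 + tr M)/4 = \frac{16}{25} and a = ±\frac{4}{5}. Taking a = \frac{4}{5}: M21 - M12 = 0, M13 - M31 = -\frac{48}{25}, M32 - M23 = 0, giving b12 = 0, b13 = -\frac{3}{5}, b23 = 0, i.e. R = \frac{4}{5} - \frac{3}{5} \gamma_{13}.
Its \gamma_{13} coefficient is negative, so report the other preimage -R.
Answer: -\frac{4}{5} + \frac{3}{5} \gamma_{13}. Recall the cover is two-to-one: with M of trace \frac{39}{25}, both preimages act alike, and the stated \gamma_{13} sign chooses the sheet.


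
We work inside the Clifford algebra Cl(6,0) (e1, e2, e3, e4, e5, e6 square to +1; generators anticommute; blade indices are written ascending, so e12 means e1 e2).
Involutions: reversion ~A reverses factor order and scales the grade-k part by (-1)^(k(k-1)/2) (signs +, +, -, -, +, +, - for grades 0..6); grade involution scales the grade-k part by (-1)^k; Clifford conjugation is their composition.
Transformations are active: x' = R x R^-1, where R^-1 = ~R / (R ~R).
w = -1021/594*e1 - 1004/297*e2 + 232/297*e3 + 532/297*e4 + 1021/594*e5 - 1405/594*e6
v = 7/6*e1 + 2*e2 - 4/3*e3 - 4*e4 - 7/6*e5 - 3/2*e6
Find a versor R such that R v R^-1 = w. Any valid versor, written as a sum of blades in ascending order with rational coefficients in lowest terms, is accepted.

Key observation: q(v) = q(w) = 107/4 (sandwiches preserve the norm), so R = v + w = -164/297*e1 - 410/297*e2 - 164/297*e3 - 656/297*e4 + 164/297*e5 - 1148/297*e6 works whenever it is invertible — the component of v along it is kept and (v - w)/2 reverses, sending v to w.
Answer: -164/297*e1 - 410/297*e2 - 164/297*e3 - 656/297*e4 + 164/297*e5 - 1148/297*e6


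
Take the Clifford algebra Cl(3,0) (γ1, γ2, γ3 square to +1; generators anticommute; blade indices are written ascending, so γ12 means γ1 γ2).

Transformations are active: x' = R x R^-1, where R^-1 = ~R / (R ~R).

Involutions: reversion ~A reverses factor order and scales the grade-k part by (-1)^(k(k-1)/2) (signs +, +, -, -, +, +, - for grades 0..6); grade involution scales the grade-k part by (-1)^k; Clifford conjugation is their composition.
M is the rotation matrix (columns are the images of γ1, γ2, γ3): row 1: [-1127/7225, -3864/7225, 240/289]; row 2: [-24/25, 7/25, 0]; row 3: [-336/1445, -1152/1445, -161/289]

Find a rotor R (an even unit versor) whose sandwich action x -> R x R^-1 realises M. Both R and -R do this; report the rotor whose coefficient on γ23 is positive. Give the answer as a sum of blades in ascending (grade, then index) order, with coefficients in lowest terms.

Method: write R = a + b12*γ12 + b13*γ13 + b23*γ23 with a^2 + b12^2 + b13^2 + b23^2 = 1 (so R^-1 = ~R). Expanding the columns R e_j ~R gives tr M = 4a^2 - 1 and, from the antisymmetric part, M21 - M12 = -4a*b12, M13 - M31 = 4a*b13, M32 - M23 = -4a*b23.
Here tr M = -3129/7225, so a^2 = (1 + tr M)/4 = 1024/7225 and a = ±32/85. Taking a = 32/85: M21 - M12 = -3072/7225, M13 - M31 = 1536/1445, M32 - M23 = -1152/1445, giving b12 = 24/85, b13 = 12/17, b23 = 9/17, i.e. R = 32/85 + 24/85*γ12 + 12/17*γ13 + 9/17*γ23.
Its γ23 coefficient is already positive.
Answer: 32/85 + 24/85*γ12 + 12/17*γ13 + 9/17*γ23. Key observation: the double cover Spin(3) -> SO(3) sends R and -R to the same matrix (trace -3129/7225 here), so the stated sign of the γ23 coefficient is what selects one sheet.


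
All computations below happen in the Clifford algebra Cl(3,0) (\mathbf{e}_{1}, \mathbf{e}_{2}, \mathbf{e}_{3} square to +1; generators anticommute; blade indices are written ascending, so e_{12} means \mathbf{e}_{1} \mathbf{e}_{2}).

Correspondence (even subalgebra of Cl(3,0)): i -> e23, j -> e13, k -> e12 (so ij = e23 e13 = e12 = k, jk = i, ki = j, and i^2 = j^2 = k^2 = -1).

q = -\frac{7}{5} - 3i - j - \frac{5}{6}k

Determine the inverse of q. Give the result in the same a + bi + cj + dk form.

In blades: q = -\frac{7}{5} - \frac{5}{6} e_{12} - e_{13} - 3 e_{23}.
With qbar = -\frac{7}{5} + \frac{5}{6} e_{12} + e_{13} + 3 e_{23} (scalar fixed, mapped units negated), q qbar = \frac{11389}{900} (the sum of squared coefficients), so q^-1 = qbar / (\frac{11389}{900}) = -\frac{180}{1627} + \frac{750}{11389} e_{12} + \frac{900}{11389} e_{13} + \frac{2700}{11389} e_{23}; translating back:
Answer: -\frac{180}{1627} + \frac{2700}{11389}i + \frac{900}{11389}j + \frac{750}{11389}k


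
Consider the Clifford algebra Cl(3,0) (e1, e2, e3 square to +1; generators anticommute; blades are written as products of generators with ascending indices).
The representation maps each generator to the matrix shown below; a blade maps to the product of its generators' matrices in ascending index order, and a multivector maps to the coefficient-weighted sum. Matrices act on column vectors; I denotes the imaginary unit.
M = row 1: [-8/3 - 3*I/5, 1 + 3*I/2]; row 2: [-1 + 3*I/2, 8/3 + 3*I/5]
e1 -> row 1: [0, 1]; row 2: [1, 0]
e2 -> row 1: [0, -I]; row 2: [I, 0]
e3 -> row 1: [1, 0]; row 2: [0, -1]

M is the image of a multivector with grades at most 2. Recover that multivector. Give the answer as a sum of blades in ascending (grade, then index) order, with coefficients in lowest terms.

Method: 1, rho(e1), rho(e2), rho(e3) form a trace-orthogonal basis of the 2x2 complex matrices (tr(X Y) = 2 if X = Y, else 0), so M = m0*1 + m1*rho(e1) + m2*rho(e2) + m3*rho(e3) with m0 = tr(M)/2 = 0, m1 = tr(M rho(e1))/2 = 3*I/2, m2 = tr(M rho(e2))/2 = I, m3 = tr(M rho(e3))/2 = -8/3 - 3*I/5.
Multiplying table entries, the bivector images are rho(e1 e2) = I*rho(e3), rho(e1 e3) = -I*rho(e2), rho(e2 e3) = I*rho(e1); with real blade coefficients the real parts of m0..m3 are the coefficients of 1, e1, e2, e3 and the imaginary parts give the bivectors (e2 e3: Im m1, e1 e3: -Im m2, e1 e2: Im m3).
Answer: -8/3*e3 - 3/5*e1 e2 - e1 e3 + 3/2*e2 e3


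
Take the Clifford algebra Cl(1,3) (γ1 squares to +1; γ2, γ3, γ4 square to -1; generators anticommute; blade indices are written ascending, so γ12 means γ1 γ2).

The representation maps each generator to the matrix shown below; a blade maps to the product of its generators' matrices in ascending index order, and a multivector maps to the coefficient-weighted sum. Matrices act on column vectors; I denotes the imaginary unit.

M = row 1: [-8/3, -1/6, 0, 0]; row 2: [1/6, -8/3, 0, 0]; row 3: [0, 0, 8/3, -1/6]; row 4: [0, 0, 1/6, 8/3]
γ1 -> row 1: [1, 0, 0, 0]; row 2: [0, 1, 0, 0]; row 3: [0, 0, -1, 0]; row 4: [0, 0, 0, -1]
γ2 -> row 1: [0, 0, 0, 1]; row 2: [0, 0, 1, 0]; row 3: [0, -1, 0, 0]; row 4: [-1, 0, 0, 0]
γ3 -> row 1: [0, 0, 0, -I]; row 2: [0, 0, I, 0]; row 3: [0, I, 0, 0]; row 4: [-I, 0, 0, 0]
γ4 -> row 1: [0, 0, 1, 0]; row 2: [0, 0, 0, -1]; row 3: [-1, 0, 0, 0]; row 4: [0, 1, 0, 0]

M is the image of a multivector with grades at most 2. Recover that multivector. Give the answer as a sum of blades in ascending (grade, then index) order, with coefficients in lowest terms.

Method: the blade images are trace-orthogonal — tr(rho(e_A) rho(e_B)^-1) = 4 if A = B and 0 otherwise — and rho(e_A)^-1 = (e_A)^2 * rho(e_A) with (e_A)^2 = +1 or -1, so the coefficient of e_A in the preimage is (e_A)^2 * tr(M rho(e_A))/4.
Nonzero projections over blades of grade <= 2: γ1: (γ1)^2 = +1, tr(M rho(γ1)) = -32/3, coefficient -8/3; γ24: (γ24)^2 = -1, tr(M rho(γ24)) = 2/3, coefficient -1/6. Every other blade of grade <= 2 projects to 0.
Answer: -8/3*γ1 - 1/6*γ24


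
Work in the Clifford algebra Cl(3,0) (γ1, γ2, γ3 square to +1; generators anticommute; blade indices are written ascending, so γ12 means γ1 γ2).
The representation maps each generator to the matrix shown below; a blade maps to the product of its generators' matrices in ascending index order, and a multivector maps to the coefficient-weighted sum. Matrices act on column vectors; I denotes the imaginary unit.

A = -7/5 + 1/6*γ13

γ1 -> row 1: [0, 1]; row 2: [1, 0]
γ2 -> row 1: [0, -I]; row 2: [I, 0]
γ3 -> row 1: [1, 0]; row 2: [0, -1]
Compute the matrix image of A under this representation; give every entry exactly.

Bivector images (products of the table entries): rho(γ13) = rho(γ1)rho(γ3) = row 1: [0, -1]; row 2: [1, 0].
M = (-7/5)*1 + (1/6)*rho(γ13), summed entrywise (1 is the identity matrix):
Answer: row 1: [-7/5, -1/6]; row 2: [1/6, -7/5]


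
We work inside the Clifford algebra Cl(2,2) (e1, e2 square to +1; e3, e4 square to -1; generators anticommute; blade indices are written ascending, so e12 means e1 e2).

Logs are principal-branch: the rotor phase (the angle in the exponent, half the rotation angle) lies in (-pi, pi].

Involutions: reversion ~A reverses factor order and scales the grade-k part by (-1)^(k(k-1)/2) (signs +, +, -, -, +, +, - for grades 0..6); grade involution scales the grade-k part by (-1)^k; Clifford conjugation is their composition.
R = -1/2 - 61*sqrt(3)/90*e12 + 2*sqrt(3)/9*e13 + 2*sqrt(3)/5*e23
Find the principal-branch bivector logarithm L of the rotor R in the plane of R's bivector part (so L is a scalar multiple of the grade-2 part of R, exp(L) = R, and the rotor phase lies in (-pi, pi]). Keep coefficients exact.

The scalar part of R is -1/2, which fixes the principal-branch rotor phase; the unit plane is then the bivector part divided by the sine of that phase, and L is that plane scaled by the phase.
Concretely: cos(phase) = -1/2 gives phase = ±2*pi/3, and since phase/sin(phase) is even the sign is immaterial: L = (phase/sin(phase)) * <R>_2 = (4*sqrt(3)*pi/9) * <R>_2.
Answer: -122*pi/135*e12 + 8*pi/27*e13 + 8*pi/15*e23


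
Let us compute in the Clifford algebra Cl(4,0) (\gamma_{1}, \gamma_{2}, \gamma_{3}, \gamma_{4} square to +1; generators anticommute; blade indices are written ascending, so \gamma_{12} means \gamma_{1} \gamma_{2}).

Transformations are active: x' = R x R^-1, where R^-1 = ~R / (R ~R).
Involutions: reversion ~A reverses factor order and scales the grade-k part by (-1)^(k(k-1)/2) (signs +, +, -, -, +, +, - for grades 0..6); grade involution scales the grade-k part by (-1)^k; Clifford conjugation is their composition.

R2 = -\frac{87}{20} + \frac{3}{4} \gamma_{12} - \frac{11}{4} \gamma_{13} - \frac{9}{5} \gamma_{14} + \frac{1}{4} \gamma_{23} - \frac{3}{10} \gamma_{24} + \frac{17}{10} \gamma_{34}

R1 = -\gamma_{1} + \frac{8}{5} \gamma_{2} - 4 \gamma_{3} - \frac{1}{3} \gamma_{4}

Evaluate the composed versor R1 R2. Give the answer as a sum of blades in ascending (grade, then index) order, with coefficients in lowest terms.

Distribute over the terms of R1 (each basis-blade product reordered to ascending indices, repeated generators contracted through their squares):
(-\gamma_{1}) R2 = \frac{87}{20} \gamma_{1} - \frac{3}{4} \gamma_{2} + \frac{11}{4} \gamma_{3} + \frac{9}{5} \gamma_{4} - \frac{1}{4} \gamma_{123} + \frac{3}{10} \gamma_{124} - \frac{17}{10} \gamma_{134}
(\frac{8}{5} \gamma_{2}) R2 = -\frac{6}{5} \gamma_{1} - \frac{174}{25} \gamma_{2} + \frac{2}{5} \gamma_{3} - \frac{12}{25} \gamma_{4} + \frac{22}{5} \gamma_{123} + \frac{72}{25} \gamma_{124} + \frac{68}{25} \gamma_{234}
(-4 \gamma_{3}) R2 = -11 \gamma_{1} + \gamma_{2} + \frac{87}{5} \gamma_{3} - \frac{34}{5} \gamma_{4} - 3 \gamma_{123} - \frac{36}{5} \gamma_{134} - \frac{6}{5} \gamma_{234}
(-\frac{1}{3} \gamma_{4}) R2 = -\frac{3}{5} \gamma_{1} - \frac{1}{10} \gamma_{2} + \frac{17}{30} \gamma_{3} + \frac{29}{20} \gamma_{4} - \frac{1}{4} \gamma_{124} + \frac{11}{12} \gamma_{134} - \frac{1}{12} \gamma_{234}
Summing the partial products and collecting blades:
Answer: -\frac{169}{20} \gamma_{1} - \frac{681}{100} \gamma_{2} + \frac{1267}{60} \gamma_{3} - \frac{403}{100} \gamma_{4} + \frac{23}{20} \gamma_{123} + \frac{293}{100} \gamma_{124} - \frac{479}{60} \gamma_{134} + \frac{431}{300} \gamma_{234}


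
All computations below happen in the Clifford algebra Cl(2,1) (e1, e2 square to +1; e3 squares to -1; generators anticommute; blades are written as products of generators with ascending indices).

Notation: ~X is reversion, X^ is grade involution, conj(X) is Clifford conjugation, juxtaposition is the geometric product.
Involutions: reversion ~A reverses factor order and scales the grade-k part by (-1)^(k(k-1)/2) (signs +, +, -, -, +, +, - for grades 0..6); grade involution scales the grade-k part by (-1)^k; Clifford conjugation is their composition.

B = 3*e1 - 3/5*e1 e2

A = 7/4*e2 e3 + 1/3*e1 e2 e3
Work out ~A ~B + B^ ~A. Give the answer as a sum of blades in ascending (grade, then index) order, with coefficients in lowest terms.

first term: 1/5*e3 + 21/20*e1 e3 - e2 e3 - 21/4*e1 e2 e3
second term: -1/5*e3 + 21/20*e1 e3 + e2 e3 + 21/4*e1 e2 e3
Answer: 21/10*e1 e3


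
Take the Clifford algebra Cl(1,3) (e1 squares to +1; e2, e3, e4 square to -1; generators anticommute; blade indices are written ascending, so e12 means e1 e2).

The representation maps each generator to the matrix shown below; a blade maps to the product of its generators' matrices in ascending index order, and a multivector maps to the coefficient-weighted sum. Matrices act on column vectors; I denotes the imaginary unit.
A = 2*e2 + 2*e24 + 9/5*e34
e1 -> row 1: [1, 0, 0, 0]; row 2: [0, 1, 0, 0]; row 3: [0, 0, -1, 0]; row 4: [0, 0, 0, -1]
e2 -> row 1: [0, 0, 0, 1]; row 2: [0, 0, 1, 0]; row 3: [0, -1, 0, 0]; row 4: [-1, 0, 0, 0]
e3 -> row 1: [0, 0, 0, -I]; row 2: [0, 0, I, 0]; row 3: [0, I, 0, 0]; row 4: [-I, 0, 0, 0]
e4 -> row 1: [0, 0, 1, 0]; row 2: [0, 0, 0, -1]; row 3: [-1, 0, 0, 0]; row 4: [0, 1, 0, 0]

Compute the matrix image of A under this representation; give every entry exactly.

Bivector images (products of the table entries): rho(e24) = rho(e2)rho(e4) = row 1: [0, 1, 0, 0]; row 2: [-1, 0, 0, 0]; row 3: [0, 0, 0, 1]; row 4: [0, 0, -1, 0]; rho(e34) = rho(e3)rho(e4) = row 1: [0, -I, 0, 0]; row 2: [-I, 0, 0, 0]; row 3: [0, 0, 0, -I]; row 4: [0, 0, -I, 0].
M = (2)*rho(e2) + (2)*rho(e24) + (9/5)*rho(e34), summed entrywise:
Answer: row 1: [0, 2 - 9*I/5, 0, 2]; row 2: [-2 - 9*I/5, 0, 2, 0]; row 3: [0, -2, 0, 2 - 9*I/5]; row 4: [-2, 0, -2 - 9*I/5, 0]


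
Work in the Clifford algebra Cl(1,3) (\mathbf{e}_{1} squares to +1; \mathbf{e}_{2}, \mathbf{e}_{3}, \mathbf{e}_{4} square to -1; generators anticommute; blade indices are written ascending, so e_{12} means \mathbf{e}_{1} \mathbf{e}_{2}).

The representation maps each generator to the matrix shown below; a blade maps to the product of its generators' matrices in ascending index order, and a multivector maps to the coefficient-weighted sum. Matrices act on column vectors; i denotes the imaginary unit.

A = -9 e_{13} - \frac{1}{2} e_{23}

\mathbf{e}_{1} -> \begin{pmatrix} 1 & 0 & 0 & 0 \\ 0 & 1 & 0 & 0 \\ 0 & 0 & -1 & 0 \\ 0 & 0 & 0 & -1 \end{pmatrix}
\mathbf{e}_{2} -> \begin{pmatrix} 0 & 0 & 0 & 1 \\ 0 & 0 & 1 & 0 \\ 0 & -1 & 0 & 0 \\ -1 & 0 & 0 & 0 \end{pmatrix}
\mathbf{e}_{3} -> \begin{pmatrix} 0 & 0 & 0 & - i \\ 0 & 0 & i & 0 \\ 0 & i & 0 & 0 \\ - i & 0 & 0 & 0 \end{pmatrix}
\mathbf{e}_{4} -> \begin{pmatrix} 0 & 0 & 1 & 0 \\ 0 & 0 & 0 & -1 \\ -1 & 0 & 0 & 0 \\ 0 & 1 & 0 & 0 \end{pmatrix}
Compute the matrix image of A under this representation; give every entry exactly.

Bivector images (products of the table entries): rho(e_{13}) = rho(\mathbf{e}_{1})rho(\mathbf{e}_{3}) = \begin{pmatrix} 0 & 0 & 0 & - i \\ 0 & 0 & i & 0 \\ 0 & - i & 0 & 0 \\ i & 0 & 0 & 0 \end{pmatrix}; rho(e_{23}) = rho(\mathbf{e}_{2})rho(\mathbf{e}_{3}) = \begin{pmatrix} - i & 0 & 0 & 0 \\ 0 & i & 0 & 0 \\ 0 & 0 & - i & 0 \\ 0 & 0 & 0 & i \end{pmatrix}.
M = (-9)*rho(e_{13}) + (-\frac{1}{2})*rho(e_{23}), summed entrywise:
Answer: \begin{pmatrix} \frac{i}{2} & 0 & 0 & 9 i \\ 0 & - \frac{i}{2} & - 9 i & 0 \\ 0 & 9 i & \frac{i}{2} & 0 \\ - 9 i & 0 & 0 & - \frac{i}{2} \end{pmatrix}


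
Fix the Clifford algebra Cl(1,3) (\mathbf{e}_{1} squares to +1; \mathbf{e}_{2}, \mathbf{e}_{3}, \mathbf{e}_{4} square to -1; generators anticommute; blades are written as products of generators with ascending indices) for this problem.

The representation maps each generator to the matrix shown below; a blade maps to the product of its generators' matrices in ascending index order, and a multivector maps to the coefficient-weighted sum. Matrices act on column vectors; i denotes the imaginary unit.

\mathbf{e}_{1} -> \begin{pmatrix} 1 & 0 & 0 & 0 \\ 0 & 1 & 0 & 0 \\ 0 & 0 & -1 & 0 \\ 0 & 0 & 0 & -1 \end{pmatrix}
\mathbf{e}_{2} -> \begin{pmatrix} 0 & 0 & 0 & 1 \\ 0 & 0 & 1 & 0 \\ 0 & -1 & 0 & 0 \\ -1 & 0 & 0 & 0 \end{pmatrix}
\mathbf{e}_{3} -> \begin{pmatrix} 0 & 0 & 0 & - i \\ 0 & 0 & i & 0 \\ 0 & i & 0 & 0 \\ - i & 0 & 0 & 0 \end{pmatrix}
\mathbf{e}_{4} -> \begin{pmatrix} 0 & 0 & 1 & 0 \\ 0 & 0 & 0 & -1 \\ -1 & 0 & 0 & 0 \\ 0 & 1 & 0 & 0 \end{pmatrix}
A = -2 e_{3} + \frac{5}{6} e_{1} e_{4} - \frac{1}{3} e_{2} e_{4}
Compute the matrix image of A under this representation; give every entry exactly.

Bivector images (products of the table entries): rho(e_{1} e_{4}) = rho(\mathbf{e}_{1})rho(\mathbf{e}_{4}) = \begin{pmatrix} 0 & 0 & 1 & 0 \\ 0 & 0 & 0 & -1 \\ 1 & 0 & 0 & 0 \\ 0 & -1 & 0 & 0 \end{pmatrix}; rho(e_{2} e_{4}) = rho(\mathbf{e}_{2})rho(\mathbf{e}_{4}) = \begin{pmatrix} 0 & 1 & 0 & 0 \\ -1 & 0 & 0 & 0 \\ 0 & 0 & 0 & 1 \\ 0 & 0 & -1 & 0 \end{pmatrix}.
M = (-2)*rho(e_{3}) + (\frac{5}{6})*rho(e_{1} e_{4}) + (-\frac{1}{3})*rho(e_{2} e_{4}), summed entrywise:
Answer: \begin{pmatrix} 0 & - \frac{1}{3} & \frac{5}{6} & 2 i \\ \frac{1}{3} & 0 & - 2 i & - \frac{5}{6} \\ \frac{5}{6} & - 2 i & 0 & - \frac{1}{3} \\ 2 i & - \frac{5}{6} & \frac{1}{3} & 0 \end{pmatrix}


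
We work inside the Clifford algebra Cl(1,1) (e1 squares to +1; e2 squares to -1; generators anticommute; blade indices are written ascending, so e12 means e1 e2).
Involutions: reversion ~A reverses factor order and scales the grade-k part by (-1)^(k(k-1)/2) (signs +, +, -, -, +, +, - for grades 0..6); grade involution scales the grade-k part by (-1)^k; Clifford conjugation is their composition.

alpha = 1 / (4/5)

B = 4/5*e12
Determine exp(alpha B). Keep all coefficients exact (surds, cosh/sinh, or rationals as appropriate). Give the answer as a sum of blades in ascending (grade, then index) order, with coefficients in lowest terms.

B^2 = (4/5)^2*(e12)^2 = 16/25*(+1) = 16/25 (a basis 2-blade squares to minus the product of its generators' squares).
B^2 = 16/25 — since the square is positive, the closed form is hyperbolic: l = 4/5, alpha*l = 1, so exp(alpha B) = cosh(1) + (sinh(1)/(4/5))*B = cosh(1) + (5*sinh(1)/4)*B.
Answer: cosh(1) + sinh(1)*e12


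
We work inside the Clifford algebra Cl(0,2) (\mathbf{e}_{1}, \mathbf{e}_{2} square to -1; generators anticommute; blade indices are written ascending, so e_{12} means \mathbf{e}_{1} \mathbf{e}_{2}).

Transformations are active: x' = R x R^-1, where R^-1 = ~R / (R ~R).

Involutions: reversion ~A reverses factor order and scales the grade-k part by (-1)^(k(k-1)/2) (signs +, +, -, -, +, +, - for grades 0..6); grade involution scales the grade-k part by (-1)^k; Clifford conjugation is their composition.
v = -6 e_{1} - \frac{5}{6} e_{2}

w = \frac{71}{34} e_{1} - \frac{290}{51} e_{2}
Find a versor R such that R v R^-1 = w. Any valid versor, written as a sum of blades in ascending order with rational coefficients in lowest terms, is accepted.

Why this works: both vectors square to -\frac{1321}{36}, so q(v) = q(w) and R = v + w = -\frac{133}{34} e_{1} - \frac{665}{102} e_{2} carries v to w — its own direction survives, the complement (v - w)/2 flips.
Answer: -\frac{133}{34} e_{1} - \frac{665}{102} e_{2}


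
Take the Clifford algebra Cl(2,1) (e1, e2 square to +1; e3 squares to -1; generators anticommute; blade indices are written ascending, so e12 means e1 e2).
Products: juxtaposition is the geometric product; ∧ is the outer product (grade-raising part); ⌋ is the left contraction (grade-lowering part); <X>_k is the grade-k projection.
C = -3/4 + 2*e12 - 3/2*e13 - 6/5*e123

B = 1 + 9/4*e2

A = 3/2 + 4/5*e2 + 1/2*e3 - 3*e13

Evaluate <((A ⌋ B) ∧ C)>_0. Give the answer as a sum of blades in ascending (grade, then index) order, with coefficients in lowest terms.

step 1: 33/10 + 27/8*e2
step 2: -99/40 - 81/32*e2 + 33/5*e12 - 99/20*e13 + 441/400*e123
step 3: -99/40
Answer: -99/40


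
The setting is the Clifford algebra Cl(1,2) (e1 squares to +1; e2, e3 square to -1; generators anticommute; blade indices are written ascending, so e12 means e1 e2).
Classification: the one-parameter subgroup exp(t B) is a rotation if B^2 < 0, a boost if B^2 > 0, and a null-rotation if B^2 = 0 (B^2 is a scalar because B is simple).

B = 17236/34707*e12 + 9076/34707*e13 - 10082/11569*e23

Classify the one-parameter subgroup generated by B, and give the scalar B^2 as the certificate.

B^2 term by term: the squares give (17236/34707)^2*(e12)^2 + (9076/34707)^2*(e13)^2 + (-10082/11569)^2*(e23)^2 = 297079696/1204575849*(+1) + 82373776/1204575849*(+1) + 101646724/133841761*(-1) = -4/9 (each basis 2-blade squares to minus the product of its generators' squares); cross terms between blades sharing an index anticommute and cancel. So B^2 = -4/9.
Answer: rotation, certificate B^2 = -4/9. The class reads off the invariant scalar -4/9 directly.


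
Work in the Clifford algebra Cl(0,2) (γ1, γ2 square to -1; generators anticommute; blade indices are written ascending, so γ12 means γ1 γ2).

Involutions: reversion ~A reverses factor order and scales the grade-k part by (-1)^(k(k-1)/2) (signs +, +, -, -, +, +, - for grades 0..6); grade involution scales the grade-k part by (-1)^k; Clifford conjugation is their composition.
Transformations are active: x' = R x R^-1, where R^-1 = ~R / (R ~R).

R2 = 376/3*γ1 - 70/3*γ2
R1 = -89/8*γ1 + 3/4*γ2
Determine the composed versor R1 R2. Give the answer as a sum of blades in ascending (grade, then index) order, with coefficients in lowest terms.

Distribute over the terms of R1 (each basis-blade product reordered to ascending indices, repeated generators contracted through their squares):
(-89/8*γ1) R2 = 4183/3 + 3115/12*γ12
(3/4*γ2) R2 = 35/2 - 94*γ12
Summing the partial products and collecting blades:
Answer: 8471/6 + 1987/12*γ12


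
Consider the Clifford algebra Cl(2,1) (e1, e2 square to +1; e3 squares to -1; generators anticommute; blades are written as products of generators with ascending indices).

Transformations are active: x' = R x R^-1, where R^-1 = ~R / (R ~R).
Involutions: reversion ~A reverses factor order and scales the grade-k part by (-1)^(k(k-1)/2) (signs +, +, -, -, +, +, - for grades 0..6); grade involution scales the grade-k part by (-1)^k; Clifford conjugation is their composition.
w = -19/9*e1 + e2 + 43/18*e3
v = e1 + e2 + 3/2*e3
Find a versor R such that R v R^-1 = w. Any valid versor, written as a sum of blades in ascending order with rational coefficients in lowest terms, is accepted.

Equal squares first: v^2 = w^2 = -1/4. Then v + w = -10/9*e1 + 2*e2 + 35/9*e3 is a versor taking v to w, provided it is invertible.
Answer: -10/9*e1 + 2*e2 + 35/9*e3
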